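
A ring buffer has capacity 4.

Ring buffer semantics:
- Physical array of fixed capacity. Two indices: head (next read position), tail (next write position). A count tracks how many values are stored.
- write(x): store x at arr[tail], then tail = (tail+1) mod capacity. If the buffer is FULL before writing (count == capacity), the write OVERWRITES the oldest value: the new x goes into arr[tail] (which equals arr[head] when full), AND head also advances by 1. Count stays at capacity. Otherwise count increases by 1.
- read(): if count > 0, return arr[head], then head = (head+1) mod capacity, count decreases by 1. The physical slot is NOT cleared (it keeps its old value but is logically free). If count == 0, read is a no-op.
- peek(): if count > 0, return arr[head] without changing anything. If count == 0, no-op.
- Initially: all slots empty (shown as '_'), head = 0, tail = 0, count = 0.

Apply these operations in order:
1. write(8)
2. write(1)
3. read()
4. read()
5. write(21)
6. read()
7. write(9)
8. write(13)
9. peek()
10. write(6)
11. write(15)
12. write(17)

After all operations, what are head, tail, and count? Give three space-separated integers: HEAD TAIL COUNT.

After op 1 (write(8)): arr=[8 _ _ _] head=0 tail=1 count=1
After op 2 (write(1)): arr=[8 1 _ _] head=0 tail=2 count=2
After op 3 (read()): arr=[8 1 _ _] head=1 tail=2 count=1
After op 4 (read()): arr=[8 1 _ _] head=2 tail=2 count=0
After op 5 (write(21)): arr=[8 1 21 _] head=2 tail=3 count=1
After op 6 (read()): arr=[8 1 21 _] head=3 tail=3 count=0
After op 7 (write(9)): arr=[8 1 21 9] head=3 tail=0 count=1
After op 8 (write(13)): arr=[13 1 21 9] head=3 tail=1 count=2
After op 9 (peek()): arr=[13 1 21 9] head=3 tail=1 count=2
After op 10 (write(6)): arr=[13 6 21 9] head=3 tail=2 count=3
After op 11 (write(15)): arr=[13 6 15 9] head=3 tail=3 count=4
After op 12 (write(17)): arr=[13 6 15 17] head=0 tail=0 count=4

Answer: 0 0 4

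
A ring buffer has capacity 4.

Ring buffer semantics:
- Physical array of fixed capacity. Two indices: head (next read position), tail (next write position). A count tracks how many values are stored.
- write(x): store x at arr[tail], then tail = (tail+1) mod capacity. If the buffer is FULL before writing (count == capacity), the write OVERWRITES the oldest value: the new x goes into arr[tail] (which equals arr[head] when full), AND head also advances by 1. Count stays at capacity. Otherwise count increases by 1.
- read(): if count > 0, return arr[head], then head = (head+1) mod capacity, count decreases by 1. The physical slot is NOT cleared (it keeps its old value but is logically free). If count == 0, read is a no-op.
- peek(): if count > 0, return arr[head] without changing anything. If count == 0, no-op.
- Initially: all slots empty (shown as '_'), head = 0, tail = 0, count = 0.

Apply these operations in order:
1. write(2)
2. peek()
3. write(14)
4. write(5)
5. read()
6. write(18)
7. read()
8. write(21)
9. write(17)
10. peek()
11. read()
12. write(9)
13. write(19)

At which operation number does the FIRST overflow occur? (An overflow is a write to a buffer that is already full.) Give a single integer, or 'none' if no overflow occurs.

After op 1 (write(2)): arr=[2 _ _ _] head=0 tail=1 count=1
After op 2 (peek()): arr=[2 _ _ _] head=0 tail=1 count=1
After op 3 (write(14)): arr=[2 14 _ _] head=0 tail=2 count=2
After op 4 (write(5)): arr=[2 14 5 _] head=0 tail=3 count=3
After op 5 (read()): arr=[2 14 5 _] head=1 tail=3 count=2
After op 6 (write(18)): arr=[2 14 5 18] head=1 tail=0 count=3
After op 7 (read()): arr=[2 14 5 18] head=2 tail=0 count=2
After op 8 (write(21)): arr=[21 14 5 18] head=2 tail=1 count=3
After op 9 (write(17)): arr=[21 17 5 18] head=2 tail=2 count=4
After op 10 (peek()): arr=[21 17 5 18] head=2 tail=2 count=4
After op 11 (read()): arr=[21 17 5 18] head=3 tail=2 count=3
After op 12 (write(9)): arr=[21 17 9 18] head=3 tail=3 count=4
After op 13 (write(19)): arr=[21 17 9 19] head=0 tail=0 count=4

Answer: 13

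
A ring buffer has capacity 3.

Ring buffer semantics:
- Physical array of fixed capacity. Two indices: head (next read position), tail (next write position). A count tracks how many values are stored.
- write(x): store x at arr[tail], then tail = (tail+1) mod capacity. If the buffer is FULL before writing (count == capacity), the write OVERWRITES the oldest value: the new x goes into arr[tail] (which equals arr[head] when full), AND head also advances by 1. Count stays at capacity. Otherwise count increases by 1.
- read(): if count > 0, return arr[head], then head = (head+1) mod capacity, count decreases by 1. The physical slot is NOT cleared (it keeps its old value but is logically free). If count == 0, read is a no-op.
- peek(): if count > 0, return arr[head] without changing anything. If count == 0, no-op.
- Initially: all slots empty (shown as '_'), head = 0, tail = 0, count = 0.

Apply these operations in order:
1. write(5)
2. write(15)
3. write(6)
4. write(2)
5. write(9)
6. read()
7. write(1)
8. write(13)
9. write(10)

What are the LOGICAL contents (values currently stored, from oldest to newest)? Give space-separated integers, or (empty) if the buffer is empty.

After op 1 (write(5)): arr=[5 _ _] head=0 tail=1 count=1
After op 2 (write(15)): arr=[5 15 _] head=0 tail=2 count=2
After op 3 (write(6)): arr=[5 15 6] head=0 tail=0 count=3
After op 4 (write(2)): arr=[2 15 6] head=1 tail=1 count=3
After op 5 (write(9)): arr=[2 9 6] head=2 tail=2 count=3
After op 6 (read()): arr=[2 9 6] head=0 tail=2 count=2
After op 7 (write(1)): arr=[2 9 1] head=0 tail=0 count=3
After op 8 (write(13)): arr=[13 9 1] head=1 tail=1 count=3
After op 9 (write(10)): arr=[13 10 1] head=2 tail=2 count=3

Answer: 1 13 10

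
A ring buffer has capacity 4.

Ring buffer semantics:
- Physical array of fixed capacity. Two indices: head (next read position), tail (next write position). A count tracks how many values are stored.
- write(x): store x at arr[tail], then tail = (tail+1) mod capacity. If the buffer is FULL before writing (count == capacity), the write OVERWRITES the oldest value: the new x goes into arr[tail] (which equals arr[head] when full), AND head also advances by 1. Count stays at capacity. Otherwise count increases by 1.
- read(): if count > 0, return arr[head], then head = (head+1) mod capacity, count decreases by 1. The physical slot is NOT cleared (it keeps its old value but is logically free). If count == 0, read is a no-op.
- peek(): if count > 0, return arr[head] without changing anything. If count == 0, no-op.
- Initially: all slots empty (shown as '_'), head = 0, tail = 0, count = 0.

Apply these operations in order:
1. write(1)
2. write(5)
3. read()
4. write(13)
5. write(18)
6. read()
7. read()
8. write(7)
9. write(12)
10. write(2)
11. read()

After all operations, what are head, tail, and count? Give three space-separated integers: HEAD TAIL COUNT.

Answer: 0 3 3

Derivation:
After op 1 (write(1)): arr=[1 _ _ _] head=0 tail=1 count=1
After op 2 (write(5)): arr=[1 5 _ _] head=0 tail=2 count=2
After op 3 (read()): arr=[1 5 _ _] head=1 tail=2 count=1
After op 4 (write(13)): arr=[1 5 13 _] head=1 tail=3 count=2
After op 5 (write(18)): arr=[1 5 13 18] head=1 tail=0 count=3
After op 6 (read()): arr=[1 5 13 18] head=2 tail=0 count=2
After op 7 (read()): arr=[1 5 13 18] head=3 tail=0 count=1
After op 8 (write(7)): arr=[7 5 13 18] head=3 tail=1 count=2
After op 9 (write(12)): arr=[7 12 13 18] head=3 tail=2 count=3
After op 10 (write(2)): arr=[7 12 2 18] head=3 tail=3 count=4
After op 11 (read()): arr=[7 12 2 18] head=0 tail=3 count=3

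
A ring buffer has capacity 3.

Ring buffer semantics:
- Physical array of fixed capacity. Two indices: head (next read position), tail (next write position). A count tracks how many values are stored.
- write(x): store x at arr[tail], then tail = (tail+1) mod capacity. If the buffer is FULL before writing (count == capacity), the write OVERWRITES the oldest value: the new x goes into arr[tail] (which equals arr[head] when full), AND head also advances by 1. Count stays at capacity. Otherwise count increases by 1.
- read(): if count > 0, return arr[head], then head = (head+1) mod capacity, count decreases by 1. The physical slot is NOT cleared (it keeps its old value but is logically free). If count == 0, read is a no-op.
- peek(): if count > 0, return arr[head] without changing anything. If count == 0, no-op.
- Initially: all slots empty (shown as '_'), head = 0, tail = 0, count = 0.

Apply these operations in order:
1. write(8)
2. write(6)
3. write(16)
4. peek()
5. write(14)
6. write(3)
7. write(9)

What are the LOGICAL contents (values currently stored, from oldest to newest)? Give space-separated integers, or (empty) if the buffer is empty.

After op 1 (write(8)): arr=[8 _ _] head=0 tail=1 count=1
After op 2 (write(6)): arr=[8 6 _] head=0 tail=2 count=2
After op 3 (write(16)): arr=[8 6 16] head=0 tail=0 count=3
After op 4 (peek()): arr=[8 6 16] head=0 tail=0 count=3
After op 5 (write(14)): arr=[14 6 16] head=1 tail=1 count=3
After op 6 (write(3)): arr=[14 3 16] head=2 tail=2 count=3
After op 7 (write(9)): arr=[14 3 9] head=0 tail=0 count=3

Answer: 14 3 9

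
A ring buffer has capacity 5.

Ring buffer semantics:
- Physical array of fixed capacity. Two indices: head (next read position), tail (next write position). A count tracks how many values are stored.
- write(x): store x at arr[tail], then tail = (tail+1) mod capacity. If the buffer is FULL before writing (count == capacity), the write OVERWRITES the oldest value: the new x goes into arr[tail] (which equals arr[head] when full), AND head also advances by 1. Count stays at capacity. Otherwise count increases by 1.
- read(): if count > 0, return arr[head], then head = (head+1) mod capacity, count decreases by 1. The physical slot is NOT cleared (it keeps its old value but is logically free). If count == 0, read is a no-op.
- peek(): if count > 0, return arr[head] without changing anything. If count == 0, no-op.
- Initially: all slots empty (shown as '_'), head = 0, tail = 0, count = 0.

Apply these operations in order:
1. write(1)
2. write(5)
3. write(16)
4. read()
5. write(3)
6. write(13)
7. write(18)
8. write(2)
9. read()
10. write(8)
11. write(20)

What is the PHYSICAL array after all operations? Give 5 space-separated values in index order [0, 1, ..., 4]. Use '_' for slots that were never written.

After op 1 (write(1)): arr=[1 _ _ _ _] head=0 tail=1 count=1
After op 2 (write(5)): arr=[1 5 _ _ _] head=0 tail=2 count=2
After op 3 (write(16)): arr=[1 5 16 _ _] head=0 tail=3 count=3
After op 4 (read()): arr=[1 5 16 _ _] head=1 tail=3 count=2
After op 5 (write(3)): arr=[1 5 16 3 _] head=1 tail=4 count=3
After op 6 (write(13)): arr=[1 5 16 3 13] head=1 tail=0 count=4
After op 7 (write(18)): arr=[18 5 16 3 13] head=1 tail=1 count=5
After op 8 (write(2)): arr=[18 2 16 3 13] head=2 tail=2 count=5
After op 9 (read()): arr=[18 2 16 3 13] head=3 tail=2 count=4
After op 10 (write(8)): arr=[18 2 8 3 13] head=3 tail=3 count=5
After op 11 (write(20)): arr=[18 2 8 20 13] head=4 tail=4 count=5

Answer: 18 2 8 20 13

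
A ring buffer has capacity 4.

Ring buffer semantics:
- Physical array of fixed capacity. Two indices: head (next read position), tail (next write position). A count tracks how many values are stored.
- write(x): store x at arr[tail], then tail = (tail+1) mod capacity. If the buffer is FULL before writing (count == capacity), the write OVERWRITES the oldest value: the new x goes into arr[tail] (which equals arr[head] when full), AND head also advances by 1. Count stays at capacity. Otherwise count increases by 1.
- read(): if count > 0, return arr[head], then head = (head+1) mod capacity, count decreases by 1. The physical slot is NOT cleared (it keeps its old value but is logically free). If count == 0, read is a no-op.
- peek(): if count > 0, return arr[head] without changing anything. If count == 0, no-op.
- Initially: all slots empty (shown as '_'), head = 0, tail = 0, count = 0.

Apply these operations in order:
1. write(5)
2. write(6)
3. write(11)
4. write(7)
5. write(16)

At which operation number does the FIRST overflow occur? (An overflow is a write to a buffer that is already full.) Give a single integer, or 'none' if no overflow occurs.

After op 1 (write(5)): arr=[5 _ _ _] head=0 tail=1 count=1
After op 2 (write(6)): arr=[5 6 _ _] head=0 tail=2 count=2
After op 3 (write(11)): arr=[5 6 11 _] head=0 tail=3 count=3
After op 4 (write(7)): arr=[5 6 11 7] head=0 tail=0 count=4
After op 5 (write(16)): arr=[16 6 11 7] head=1 tail=1 count=4

Answer: 5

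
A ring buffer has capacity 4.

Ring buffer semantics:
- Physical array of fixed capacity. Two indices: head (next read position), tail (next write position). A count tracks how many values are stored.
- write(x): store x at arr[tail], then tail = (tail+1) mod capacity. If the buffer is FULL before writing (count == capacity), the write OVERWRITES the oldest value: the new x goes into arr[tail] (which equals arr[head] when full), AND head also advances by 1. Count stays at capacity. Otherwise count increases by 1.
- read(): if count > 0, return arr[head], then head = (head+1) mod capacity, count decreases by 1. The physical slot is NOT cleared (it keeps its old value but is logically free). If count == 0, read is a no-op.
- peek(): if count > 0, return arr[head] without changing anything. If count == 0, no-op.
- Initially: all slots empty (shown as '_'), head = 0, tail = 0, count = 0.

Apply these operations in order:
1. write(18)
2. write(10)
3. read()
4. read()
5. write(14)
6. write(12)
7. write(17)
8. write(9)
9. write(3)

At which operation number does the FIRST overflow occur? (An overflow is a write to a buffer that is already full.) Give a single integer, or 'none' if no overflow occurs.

Answer: 9

Derivation:
After op 1 (write(18)): arr=[18 _ _ _] head=0 tail=1 count=1
After op 2 (write(10)): arr=[18 10 _ _] head=0 tail=2 count=2
After op 3 (read()): arr=[18 10 _ _] head=1 tail=2 count=1
After op 4 (read()): arr=[18 10 _ _] head=2 tail=2 count=0
After op 5 (write(14)): arr=[18 10 14 _] head=2 tail=3 count=1
After op 6 (write(12)): arr=[18 10 14 12] head=2 tail=0 count=2
After op 7 (write(17)): arr=[17 10 14 12] head=2 tail=1 count=3
After op 8 (write(9)): arr=[17 9 14 12] head=2 tail=2 count=4
After op 9 (write(3)): arr=[17 9 3 12] head=3 tail=3 count=4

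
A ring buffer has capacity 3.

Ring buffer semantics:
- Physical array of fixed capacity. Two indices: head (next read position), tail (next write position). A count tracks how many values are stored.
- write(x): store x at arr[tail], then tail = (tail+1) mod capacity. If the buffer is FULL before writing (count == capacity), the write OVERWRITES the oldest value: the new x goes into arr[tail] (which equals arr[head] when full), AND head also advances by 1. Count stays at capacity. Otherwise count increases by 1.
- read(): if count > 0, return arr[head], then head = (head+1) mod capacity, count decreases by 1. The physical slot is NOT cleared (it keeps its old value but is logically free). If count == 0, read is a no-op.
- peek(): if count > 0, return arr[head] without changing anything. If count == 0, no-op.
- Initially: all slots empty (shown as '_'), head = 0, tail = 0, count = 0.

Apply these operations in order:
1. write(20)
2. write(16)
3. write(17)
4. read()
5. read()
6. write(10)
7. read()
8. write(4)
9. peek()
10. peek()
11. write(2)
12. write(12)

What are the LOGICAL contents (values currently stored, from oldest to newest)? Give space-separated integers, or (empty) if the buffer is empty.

After op 1 (write(20)): arr=[20 _ _] head=0 tail=1 count=1
After op 2 (write(16)): arr=[20 16 _] head=0 tail=2 count=2
After op 3 (write(17)): arr=[20 16 17] head=0 tail=0 count=3
After op 4 (read()): arr=[20 16 17] head=1 tail=0 count=2
After op 5 (read()): arr=[20 16 17] head=2 tail=0 count=1
After op 6 (write(10)): arr=[10 16 17] head=2 tail=1 count=2
After op 7 (read()): arr=[10 16 17] head=0 tail=1 count=1
After op 8 (write(4)): arr=[10 4 17] head=0 tail=2 count=2
After op 9 (peek()): arr=[10 4 17] head=0 tail=2 count=2
After op 10 (peek()): arr=[10 4 17] head=0 tail=2 count=2
After op 11 (write(2)): arr=[10 4 2] head=0 tail=0 count=3
After op 12 (write(12)): arr=[12 4 2] head=1 tail=1 count=3

Answer: 4 2 12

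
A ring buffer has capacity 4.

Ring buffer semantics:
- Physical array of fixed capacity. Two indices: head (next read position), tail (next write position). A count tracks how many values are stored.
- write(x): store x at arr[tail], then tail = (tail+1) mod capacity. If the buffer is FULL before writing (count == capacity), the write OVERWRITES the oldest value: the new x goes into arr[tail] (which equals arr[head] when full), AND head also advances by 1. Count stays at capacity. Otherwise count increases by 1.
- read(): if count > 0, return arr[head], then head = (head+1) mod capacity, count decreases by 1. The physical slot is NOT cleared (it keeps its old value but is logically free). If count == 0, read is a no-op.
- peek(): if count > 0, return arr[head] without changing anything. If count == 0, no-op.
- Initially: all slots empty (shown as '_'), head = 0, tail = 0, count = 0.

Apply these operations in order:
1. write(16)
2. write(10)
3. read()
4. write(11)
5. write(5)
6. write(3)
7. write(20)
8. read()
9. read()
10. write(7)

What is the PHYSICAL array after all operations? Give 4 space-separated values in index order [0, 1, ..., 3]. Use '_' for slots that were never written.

After op 1 (write(16)): arr=[16 _ _ _] head=0 tail=1 count=1
After op 2 (write(10)): arr=[16 10 _ _] head=0 tail=2 count=2
After op 3 (read()): arr=[16 10 _ _] head=1 tail=2 count=1
After op 4 (write(11)): arr=[16 10 11 _] head=1 tail=3 count=2
After op 5 (write(5)): arr=[16 10 11 5] head=1 tail=0 count=3
After op 6 (write(3)): arr=[3 10 11 5] head=1 tail=1 count=4
After op 7 (write(20)): arr=[3 20 11 5] head=2 tail=2 count=4
After op 8 (read()): arr=[3 20 11 5] head=3 tail=2 count=3
After op 9 (read()): arr=[3 20 11 5] head=0 tail=2 count=2
After op 10 (write(7)): arr=[3 20 7 5] head=0 tail=3 count=3

Answer: 3 20 7 5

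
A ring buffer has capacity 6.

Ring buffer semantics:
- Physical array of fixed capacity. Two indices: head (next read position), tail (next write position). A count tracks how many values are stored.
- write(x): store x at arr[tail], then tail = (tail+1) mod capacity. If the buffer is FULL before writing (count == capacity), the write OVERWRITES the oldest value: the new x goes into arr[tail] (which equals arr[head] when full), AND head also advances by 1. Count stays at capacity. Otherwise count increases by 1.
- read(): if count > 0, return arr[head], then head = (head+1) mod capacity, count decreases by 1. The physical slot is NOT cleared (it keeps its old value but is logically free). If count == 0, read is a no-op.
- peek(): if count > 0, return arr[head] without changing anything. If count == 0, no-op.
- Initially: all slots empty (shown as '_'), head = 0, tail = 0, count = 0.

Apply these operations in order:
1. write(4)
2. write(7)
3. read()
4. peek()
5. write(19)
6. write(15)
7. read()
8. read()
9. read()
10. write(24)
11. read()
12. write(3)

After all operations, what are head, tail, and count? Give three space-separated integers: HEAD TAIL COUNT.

Answer: 5 0 1

Derivation:
After op 1 (write(4)): arr=[4 _ _ _ _ _] head=0 tail=1 count=1
After op 2 (write(7)): arr=[4 7 _ _ _ _] head=0 tail=2 count=2
After op 3 (read()): arr=[4 7 _ _ _ _] head=1 tail=2 count=1
After op 4 (peek()): arr=[4 7 _ _ _ _] head=1 tail=2 count=1
After op 5 (write(19)): arr=[4 7 19 _ _ _] head=1 tail=3 count=2
After op 6 (write(15)): arr=[4 7 19 15 _ _] head=1 tail=4 count=3
After op 7 (read()): arr=[4 7 19 15 _ _] head=2 tail=4 count=2
After op 8 (read()): arr=[4 7 19 15 _ _] head=3 tail=4 count=1
After op 9 (read()): arr=[4 7 19 15 _ _] head=4 tail=4 count=0
After op 10 (write(24)): arr=[4 7 19 15 24 _] head=4 tail=5 count=1
After op 11 (read()): arr=[4 7 19 15 24 _] head=5 tail=5 count=0
After op 12 (write(3)): arr=[4 7 19 15 24 3] head=5 tail=0 count=1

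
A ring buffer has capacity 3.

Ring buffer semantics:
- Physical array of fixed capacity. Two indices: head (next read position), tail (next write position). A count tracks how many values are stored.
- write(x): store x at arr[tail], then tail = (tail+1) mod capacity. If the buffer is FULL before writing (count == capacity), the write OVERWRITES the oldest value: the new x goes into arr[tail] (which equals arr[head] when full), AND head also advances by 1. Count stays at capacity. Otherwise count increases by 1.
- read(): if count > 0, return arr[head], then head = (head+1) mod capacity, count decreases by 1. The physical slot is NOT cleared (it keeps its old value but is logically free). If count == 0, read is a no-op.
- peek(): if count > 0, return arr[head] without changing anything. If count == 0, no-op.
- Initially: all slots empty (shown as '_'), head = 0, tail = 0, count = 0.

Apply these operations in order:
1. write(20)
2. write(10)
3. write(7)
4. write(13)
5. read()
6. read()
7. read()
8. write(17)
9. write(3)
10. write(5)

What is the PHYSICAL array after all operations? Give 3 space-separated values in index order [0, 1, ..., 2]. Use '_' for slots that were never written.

After op 1 (write(20)): arr=[20 _ _] head=0 tail=1 count=1
After op 2 (write(10)): arr=[20 10 _] head=0 tail=2 count=2
After op 3 (write(7)): arr=[20 10 7] head=0 tail=0 count=3
After op 4 (write(13)): arr=[13 10 7] head=1 tail=1 count=3
After op 5 (read()): arr=[13 10 7] head=2 tail=1 count=2
After op 6 (read()): arr=[13 10 7] head=0 tail=1 count=1
After op 7 (read()): arr=[13 10 7] head=1 tail=1 count=0
After op 8 (write(17)): arr=[13 17 7] head=1 tail=2 count=1
After op 9 (write(3)): arr=[13 17 3] head=1 tail=0 count=2
After op 10 (write(5)): arr=[5 17 3] head=1 tail=1 count=3

Answer: 5 17 3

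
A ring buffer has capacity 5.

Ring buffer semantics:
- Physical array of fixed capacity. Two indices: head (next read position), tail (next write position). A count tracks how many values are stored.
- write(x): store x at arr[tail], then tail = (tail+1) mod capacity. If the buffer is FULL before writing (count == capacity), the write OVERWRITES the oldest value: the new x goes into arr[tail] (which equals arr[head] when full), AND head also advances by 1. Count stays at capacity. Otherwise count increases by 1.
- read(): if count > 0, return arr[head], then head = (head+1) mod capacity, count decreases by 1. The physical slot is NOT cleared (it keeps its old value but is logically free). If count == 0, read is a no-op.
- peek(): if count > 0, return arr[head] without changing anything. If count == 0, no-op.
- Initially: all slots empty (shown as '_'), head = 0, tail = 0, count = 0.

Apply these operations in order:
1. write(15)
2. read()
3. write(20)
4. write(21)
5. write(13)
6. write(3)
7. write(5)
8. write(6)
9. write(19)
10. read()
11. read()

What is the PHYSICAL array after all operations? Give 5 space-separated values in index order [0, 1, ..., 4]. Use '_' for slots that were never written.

After op 1 (write(15)): arr=[15 _ _ _ _] head=0 tail=1 count=1
After op 2 (read()): arr=[15 _ _ _ _] head=1 tail=1 count=0
After op 3 (write(20)): arr=[15 20 _ _ _] head=1 tail=2 count=1
After op 4 (write(21)): arr=[15 20 21 _ _] head=1 tail=3 count=2
After op 5 (write(13)): arr=[15 20 21 13 _] head=1 tail=4 count=3
After op 6 (write(3)): arr=[15 20 21 13 3] head=1 tail=0 count=4
After op 7 (write(5)): arr=[5 20 21 13 3] head=1 tail=1 count=5
After op 8 (write(6)): arr=[5 6 21 13 3] head=2 tail=2 count=5
After op 9 (write(19)): arr=[5 6 19 13 3] head=3 tail=3 count=5
After op 10 (read()): arr=[5 6 19 13 3] head=4 tail=3 count=4
After op 11 (read()): arr=[5 6 19 13 3] head=0 tail=3 count=3

Answer: 5 6 19 13 3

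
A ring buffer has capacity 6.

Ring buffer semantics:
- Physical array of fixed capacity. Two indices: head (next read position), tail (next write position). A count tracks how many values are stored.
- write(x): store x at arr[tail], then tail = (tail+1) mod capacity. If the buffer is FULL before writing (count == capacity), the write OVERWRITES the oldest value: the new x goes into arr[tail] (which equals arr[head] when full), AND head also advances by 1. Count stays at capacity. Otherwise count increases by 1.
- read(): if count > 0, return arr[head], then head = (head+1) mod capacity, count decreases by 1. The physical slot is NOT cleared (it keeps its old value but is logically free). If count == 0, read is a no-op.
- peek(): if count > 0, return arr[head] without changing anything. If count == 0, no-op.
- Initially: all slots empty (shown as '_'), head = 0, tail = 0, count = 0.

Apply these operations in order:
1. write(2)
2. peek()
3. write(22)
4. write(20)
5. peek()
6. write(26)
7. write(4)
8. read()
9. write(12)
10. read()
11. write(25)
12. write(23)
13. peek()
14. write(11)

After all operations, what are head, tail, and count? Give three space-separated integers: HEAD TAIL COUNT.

After op 1 (write(2)): arr=[2 _ _ _ _ _] head=0 tail=1 count=1
After op 2 (peek()): arr=[2 _ _ _ _ _] head=0 tail=1 count=1
After op 3 (write(22)): arr=[2 22 _ _ _ _] head=0 tail=2 count=2
After op 4 (write(20)): arr=[2 22 20 _ _ _] head=0 tail=3 count=3
After op 5 (peek()): arr=[2 22 20 _ _ _] head=0 tail=3 count=3
After op 6 (write(26)): arr=[2 22 20 26 _ _] head=0 tail=4 count=4
After op 7 (write(4)): arr=[2 22 20 26 4 _] head=0 tail=5 count=5
After op 8 (read()): arr=[2 22 20 26 4 _] head=1 tail=5 count=4
After op 9 (write(12)): arr=[2 22 20 26 4 12] head=1 tail=0 count=5
After op 10 (read()): arr=[2 22 20 26 4 12] head=2 tail=0 count=4
After op 11 (write(25)): arr=[25 22 20 26 4 12] head=2 tail=1 count=5
After op 12 (write(23)): arr=[25 23 20 26 4 12] head=2 tail=2 count=6
After op 13 (peek()): arr=[25 23 20 26 4 12] head=2 tail=2 count=6
After op 14 (write(11)): arr=[25 23 11 26 4 12] head=3 tail=3 count=6

Answer: 3 3 6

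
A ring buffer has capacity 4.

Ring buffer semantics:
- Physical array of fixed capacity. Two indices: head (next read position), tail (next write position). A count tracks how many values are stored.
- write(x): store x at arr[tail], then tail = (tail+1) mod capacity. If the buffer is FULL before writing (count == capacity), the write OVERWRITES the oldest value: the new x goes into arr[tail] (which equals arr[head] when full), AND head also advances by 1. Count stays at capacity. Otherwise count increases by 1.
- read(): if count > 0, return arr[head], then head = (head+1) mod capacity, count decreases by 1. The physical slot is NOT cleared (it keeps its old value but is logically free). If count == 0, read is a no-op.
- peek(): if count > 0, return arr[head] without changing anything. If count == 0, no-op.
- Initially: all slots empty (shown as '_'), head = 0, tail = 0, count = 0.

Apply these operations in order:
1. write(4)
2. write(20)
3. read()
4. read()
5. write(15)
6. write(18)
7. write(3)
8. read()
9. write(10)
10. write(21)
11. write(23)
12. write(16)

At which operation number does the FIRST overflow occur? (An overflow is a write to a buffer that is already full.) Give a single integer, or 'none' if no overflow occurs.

After op 1 (write(4)): arr=[4 _ _ _] head=0 tail=1 count=1
After op 2 (write(20)): arr=[4 20 _ _] head=0 tail=2 count=2
After op 3 (read()): arr=[4 20 _ _] head=1 tail=2 count=1
After op 4 (read()): arr=[4 20 _ _] head=2 tail=2 count=0
After op 5 (write(15)): arr=[4 20 15 _] head=2 tail=3 count=1
After op 6 (write(18)): arr=[4 20 15 18] head=2 tail=0 count=2
After op 7 (write(3)): arr=[3 20 15 18] head=2 tail=1 count=3
After op 8 (read()): arr=[3 20 15 18] head=3 tail=1 count=2
After op 9 (write(10)): arr=[3 10 15 18] head=3 tail=2 count=3
After op 10 (write(21)): arr=[3 10 21 18] head=3 tail=3 count=4
After op 11 (write(23)): arr=[3 10 21 23] head=0 tail=0 count=4
After op 12 (write(16)): arr=[16 10 21 23] head=1 tail=1 count=4

Answer: 11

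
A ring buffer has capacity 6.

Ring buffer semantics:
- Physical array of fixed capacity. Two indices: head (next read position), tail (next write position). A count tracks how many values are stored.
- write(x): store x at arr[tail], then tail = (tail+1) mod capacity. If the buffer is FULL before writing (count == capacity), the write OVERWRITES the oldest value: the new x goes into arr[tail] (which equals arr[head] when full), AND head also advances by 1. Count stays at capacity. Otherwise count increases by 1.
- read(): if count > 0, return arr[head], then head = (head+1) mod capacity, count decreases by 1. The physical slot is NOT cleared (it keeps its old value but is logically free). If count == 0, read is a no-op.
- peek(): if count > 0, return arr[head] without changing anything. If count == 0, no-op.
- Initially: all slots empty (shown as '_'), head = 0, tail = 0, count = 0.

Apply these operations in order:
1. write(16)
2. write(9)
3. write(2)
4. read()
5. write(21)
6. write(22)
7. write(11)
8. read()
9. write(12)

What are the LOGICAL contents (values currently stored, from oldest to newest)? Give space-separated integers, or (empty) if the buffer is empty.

Answer: 2 21 22 11 12

Derivation:
After op 1 (write(16)): arr=[16 _ _ _ _ _] head=0 tail=1 count=1
After op 2 (write(9)): arr=[16 9 _ _ _ _] head=0 tail=2 count=2
After op 3 (write(2)): arr=[16 9 2 _ _ _] head=0 tail=3 count=3
After op 4 (read()): arr=[16 9 2 _ _ _] head=1 tail=3 count=2
After op 5 (write(21)): arr=[16 9 2 21 _ _] head=1 tail=4 count=3
After op 6 (write(22)): arr=[16 9 2 21 22 _] head=1 tail=5 count=4
After op 7 (write(11)): arr=[16 9 2 21 22 11] head=1 tail=0 count=5
After op 8 (read()): arr=[16 9 2 21 22 11] head=2 tail=0 count=4
After op 9 (write(12)): arr=[12 9 2 21 22 11] head=2 tail=1 count=5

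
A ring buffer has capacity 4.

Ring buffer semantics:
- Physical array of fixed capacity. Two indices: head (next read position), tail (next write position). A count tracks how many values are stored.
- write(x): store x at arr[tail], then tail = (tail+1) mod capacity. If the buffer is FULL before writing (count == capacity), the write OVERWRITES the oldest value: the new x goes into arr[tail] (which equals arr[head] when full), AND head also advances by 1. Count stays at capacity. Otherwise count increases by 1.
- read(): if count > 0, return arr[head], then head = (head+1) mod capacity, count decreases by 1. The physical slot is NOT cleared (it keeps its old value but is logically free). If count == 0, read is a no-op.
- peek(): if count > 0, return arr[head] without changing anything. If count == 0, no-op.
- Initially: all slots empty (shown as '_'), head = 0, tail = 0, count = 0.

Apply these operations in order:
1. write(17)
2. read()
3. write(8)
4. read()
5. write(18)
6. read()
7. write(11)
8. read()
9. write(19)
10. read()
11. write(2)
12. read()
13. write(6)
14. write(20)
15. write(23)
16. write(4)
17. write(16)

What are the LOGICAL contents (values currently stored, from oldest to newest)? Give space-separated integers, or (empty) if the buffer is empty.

After op 1 (write(17)): arr=[17 _ _ _] head=0 tail=1 count=1
After op 2 (read()): arr=[17 _ _ _] head=1 tail=1 count=0
After op 3 (write(8)): arr=[17 8 _ _] head=1 tail=2 count=1
After op 4 (read()): arr=[17 8 _ _] head=2 tail=2 count=0
After op 5 (write(18)): arr=[17 8 18 _] head=2 tail=3 count=1
After op 6 (read()): arr=[17 8 18 _] head=3 tail=3 count=0
After op 7 (write(11)): arr=[17 8 18 11] head=3 tail=0 count=1
After op 8 (read()): arr=[17 8 18 11] head=0 tail=0 count=0
After op 9 (write(19)): arr=[19 8 18 11] head=0 tail=1 count=1
After op 10 (read()): arr=[19 8 18 11] head=1 tail=1 count=0
After op 11 (write(2)): arr=[19 2 18 11] head=1 tail=2 count=1
After op 12 (read()): arr=[19 2 18 11] head=2 tail=2 count=0
After op 13 (write(6)): arr=[19 2 6 11] head=2 tail=3 count=1
After op 14 (write(20)): arr=[19 2 6 20] head=2 tail=0 count=2
After op 15 (write(23)): arr=[23 2 6 20] head=2 tail=1 count=3
After op 16 (write(4)): arr=[23 4 6 20] head=2 tail=2 count=4
After op 17 (write(16)): arr=[23 4 16 20] head=3 tail=3 count=4

Answer: 20 23 4 16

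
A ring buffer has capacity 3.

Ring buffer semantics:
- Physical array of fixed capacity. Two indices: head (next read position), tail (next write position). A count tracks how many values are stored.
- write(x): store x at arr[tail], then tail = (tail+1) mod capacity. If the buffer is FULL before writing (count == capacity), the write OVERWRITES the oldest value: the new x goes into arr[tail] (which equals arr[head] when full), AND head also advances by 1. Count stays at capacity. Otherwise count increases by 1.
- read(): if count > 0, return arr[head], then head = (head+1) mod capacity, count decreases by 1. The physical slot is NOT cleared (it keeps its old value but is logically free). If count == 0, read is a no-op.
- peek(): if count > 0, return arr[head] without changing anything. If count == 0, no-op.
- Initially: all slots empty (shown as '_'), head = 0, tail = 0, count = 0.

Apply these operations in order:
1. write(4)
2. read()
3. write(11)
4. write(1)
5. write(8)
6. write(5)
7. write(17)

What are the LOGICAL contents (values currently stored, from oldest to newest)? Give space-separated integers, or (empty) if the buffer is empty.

Answer: 8 5 17

Derivation:
After op 1 (write(4)): arr=[4 _ _] head=0 tail=1 count=1
After op 2 (read()): arr=[4 _ _] head=1 tail=1 count=0
After op 3 (write(11)): arr=[4 11 _] head=1 tail=2 count=1
After op 4 (write(1)): arr=[4 11 1] head=1 tail=0 count=2
After op 5 (write(8)): arr=[8 11 1] head=1 tail=1 count=3
After op 6 (write(5)): arr=[8 5 1] head=2 tail=2 count=3
After op 7 (write(17)): arr=[8 5 17] head=0 tail=0 count=3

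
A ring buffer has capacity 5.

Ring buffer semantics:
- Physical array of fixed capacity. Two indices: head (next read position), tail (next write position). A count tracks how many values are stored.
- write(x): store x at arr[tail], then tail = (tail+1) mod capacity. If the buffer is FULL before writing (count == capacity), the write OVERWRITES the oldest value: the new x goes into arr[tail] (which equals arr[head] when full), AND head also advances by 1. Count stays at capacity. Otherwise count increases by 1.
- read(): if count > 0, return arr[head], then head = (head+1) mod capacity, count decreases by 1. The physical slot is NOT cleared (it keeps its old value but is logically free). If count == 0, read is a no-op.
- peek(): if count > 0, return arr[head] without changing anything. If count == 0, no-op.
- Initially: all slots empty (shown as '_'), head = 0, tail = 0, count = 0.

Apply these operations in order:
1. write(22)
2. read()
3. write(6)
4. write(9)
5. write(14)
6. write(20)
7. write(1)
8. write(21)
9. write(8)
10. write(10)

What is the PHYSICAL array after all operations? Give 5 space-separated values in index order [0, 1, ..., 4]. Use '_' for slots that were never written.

Answer: 1 21 8 10 20

Derivation:
After op 1 (write(22)): arr=[22 _ _ _ _] head=0 tail=1 count=1
After op 2 (read()): arr=[22 _ _ _ _] head=1 tail=1 count=0
After op 3 (write(6)): arr=[22 6 _ _ _] head=1 tail=2 count=1
After op 4 (write(9)): arr=[22 6 9 _ _] head=1 tail=3 count=2
After op 5 (write(14)): arr=[22 6 9 14 _] head=1 tail=4 count=3
After op 6 (write(20)): arr=[22 6 9 14 20] head=1 tail=0 count=4
After op 7 (write(1)): arr=[1 6 9 14 20] head=1 tail=1 count=5
After op 8 (write(21)): arr=[1 21 9 14 20] head=2 tail=2 count=5
After op 9 (write(8)): arr=[1 21 8 14 20] head=3 tail=3 count=5
After op 10 (write(10)): arr=[1 21 8 10 20] head=4 tail=4 count=5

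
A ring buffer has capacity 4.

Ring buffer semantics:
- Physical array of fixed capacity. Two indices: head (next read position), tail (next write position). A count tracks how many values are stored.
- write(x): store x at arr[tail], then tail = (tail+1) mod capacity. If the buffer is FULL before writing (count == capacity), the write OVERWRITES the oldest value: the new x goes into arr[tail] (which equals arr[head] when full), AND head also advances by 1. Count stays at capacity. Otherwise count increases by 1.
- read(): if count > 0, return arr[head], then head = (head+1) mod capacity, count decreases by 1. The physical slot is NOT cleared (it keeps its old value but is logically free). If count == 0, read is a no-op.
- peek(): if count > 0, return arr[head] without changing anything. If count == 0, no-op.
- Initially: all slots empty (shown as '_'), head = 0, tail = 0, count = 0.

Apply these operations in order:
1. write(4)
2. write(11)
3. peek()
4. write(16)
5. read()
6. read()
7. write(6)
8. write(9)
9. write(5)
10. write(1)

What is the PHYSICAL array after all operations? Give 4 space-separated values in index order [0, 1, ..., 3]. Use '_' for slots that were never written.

Answer: 9 5 1 6

Derivation:
After op 1 (write(4)): arr=[4 _ _ _] head=0 tail=1 count=1
After op 2 (write(11)): arr=[4 11 _ _] head=0 tail=2 count=2
After op 3 (peek()): arr=[4 11 _ _] head=0 tail=2 count=2
After op 4 (write(16)): arr=[4 11 16 _] head=0 tail=3 count=3
After op 5 (read()): arr=[4 11 16 _] head=1 tail=3 count=2
After op 6 (read()): arr=[4 11 16 _] head=2 tail=3 count=1
After op 7 (write(6)): arr=[4 11 16 6] head=2 tail=0 count=2
After op 8 (write(9)): arr=[9 11 16 6] head=2 tail=1 count=3
After op 9 (write(5)): arr=[9 5 16 6] head=2 tail=2 count=4
After op 10 (write(1)): arr=[9 5 1 6] head=3 tail=3 count=4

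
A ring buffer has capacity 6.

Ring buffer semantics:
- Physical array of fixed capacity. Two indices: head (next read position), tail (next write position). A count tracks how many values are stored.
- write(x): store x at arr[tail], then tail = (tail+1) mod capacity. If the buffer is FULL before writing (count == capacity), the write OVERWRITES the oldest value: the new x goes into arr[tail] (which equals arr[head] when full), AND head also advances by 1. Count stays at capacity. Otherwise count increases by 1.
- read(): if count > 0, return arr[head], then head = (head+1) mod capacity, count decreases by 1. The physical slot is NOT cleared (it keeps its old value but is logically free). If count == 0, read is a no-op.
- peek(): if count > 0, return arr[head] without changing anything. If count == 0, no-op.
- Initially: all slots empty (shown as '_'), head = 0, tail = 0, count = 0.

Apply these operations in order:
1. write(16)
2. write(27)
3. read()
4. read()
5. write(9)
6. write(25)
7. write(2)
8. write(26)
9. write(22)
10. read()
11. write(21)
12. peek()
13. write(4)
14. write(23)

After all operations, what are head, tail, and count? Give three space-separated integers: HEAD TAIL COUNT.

After op 1 (write(16)): arr=[16 _ _ _ _ _] head=0 tail=1 count=1
After op 2 (write(27)): arr=[16 27 _ _ _ _] head=0 tail=2 count=2
After op 3 (read()): arr=[16 27 _ _ _ _] head=1 tail=2 count=1
After op 4 (read()): arr=[16 27 _ _ _ _] head=2 tail=2 count=0
After op 5 (write(9)): arr=[16 27 9 _ _ _] head=2 tail=3 count=1
After op 6 (write(25)): arr=[16 27 9 25 _ _] head=2 tail=4 count=2
After op 7 (write(2)): arr=[16 27 9 25 2 _] head=2 tail=5 count=3
After op 8 (write(26)): arr=[16 27 9 25 2 26] head=2 tail=0 count=4
After op 9 (write(22)): arr=[22 27 9 25 2 26] head=2 tail=1 count=5
After op 10 (read()): arr=[22 27 9 25 2 26] head=3 tail=1 count=4
After op 11 (write(21)): arr=[22 21 9 25 2 26] head=3 tail=2 count=5
After op 12 (peek()): arr=[22 21 9 25 2 26] head=3 tail=2 count=5
After op 13 (write(4)): arr=[22 21 4 25 2 26] head=3 tail=3 count=6
After op 14 (write(23)): arr=[22 21 4 23 2 26] head=4 tail=4 count=6

Answer: 4 4 6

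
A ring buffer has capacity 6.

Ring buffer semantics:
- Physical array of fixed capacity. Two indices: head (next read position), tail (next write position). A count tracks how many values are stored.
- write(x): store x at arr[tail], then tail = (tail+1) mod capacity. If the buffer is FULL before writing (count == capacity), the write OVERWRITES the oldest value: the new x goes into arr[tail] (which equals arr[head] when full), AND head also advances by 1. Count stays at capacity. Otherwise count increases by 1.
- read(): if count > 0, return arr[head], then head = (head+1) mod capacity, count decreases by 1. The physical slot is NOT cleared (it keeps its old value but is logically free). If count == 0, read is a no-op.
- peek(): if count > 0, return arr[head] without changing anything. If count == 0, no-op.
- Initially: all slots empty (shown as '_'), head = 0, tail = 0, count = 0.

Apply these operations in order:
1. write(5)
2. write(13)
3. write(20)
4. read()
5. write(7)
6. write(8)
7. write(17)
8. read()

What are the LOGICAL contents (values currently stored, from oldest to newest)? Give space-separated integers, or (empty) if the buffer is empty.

Answer: 20 7 8 17

Derivation:
After op 1 (write(5)): arr=[5 _ _ _ _ _] head=0 tail=1 count=1
After op 2 (write(13)): arr=[5 13 _ _ _ _] head=0 tail=2 count=2
After op 3 (write(20)): arr=[5 13 20 _ _ _] head=0 tail=3 count=3
After op 4 (read()): arr=[5 13 20 _ _ _] head=1 tail=3 count=2
After op 5 (write(7)): arr=[5 13 20 7 _ _] head=1 tail=4 count=3
After op 6 (write(8)): arr=[5 13 20 7 8 _] head=1 tail=5 count=4
After op 7 (write(17)): arr=[5 13 20 7 8 17] head=1 tail=0 count=5
After op 8 (read()): arr=[5 13 20 7 8 17] head=2 tail=0 count=4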